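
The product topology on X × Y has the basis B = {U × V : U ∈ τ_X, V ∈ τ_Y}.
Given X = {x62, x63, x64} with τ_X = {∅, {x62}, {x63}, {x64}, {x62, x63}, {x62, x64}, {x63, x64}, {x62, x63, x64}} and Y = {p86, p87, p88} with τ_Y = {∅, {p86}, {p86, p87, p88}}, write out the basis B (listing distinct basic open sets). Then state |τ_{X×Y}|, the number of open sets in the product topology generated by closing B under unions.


Basis B = {∅ × ∅, {x62} × {p86}, {x63} × {p86}, {x64} × {p86}, {x62, x63} × {p86}, {x62, x64} × {p86}, {x63, x64} × {p86}, {x62} × {p86, p87, p88}, {x62, x63, x64} × {p86}, {x63} × {p86, p87, p88}, {x64} × {p86, p87, p88}, {x62, x63} × {p86, p87, p88}, {x62, x64} × {p86, p87, p88}, {x63, x64} × {p86, p87, p88}, {x62, x63, x64} × {p86, p87, p88}}; |τ_{X×Y}| = 27.

Enumerate products U × V with U ∈ τ_X, V ∈ τ_Y (deduplicated):
  ∅ × ∅ = {} (∅)
  {x62} × {p86} = {(x62,p86)}
  {x63} × {p86} = {(x63,p86)}
  {x64} × {p86} = {(x64,p86)}
  {x62, x63} × {p86} = {(x62,p86), (x63,p86)}
  {x62, x64} × {p86} = {(x62,p86), (x64,p86)}
  {x63, x64} × {p86} = {(x63,p86), (x64,p86)}
  {x62} × {p86, p87, p88} = {(x62,p86), (x62,p87), (x62,p88)}
  {x62, x63, x64} × {p86} = {(x62,p86), (x63,p86), (x64,p86)}
  {x63} × {p86, p87, p88} = {(x63,p86), (x63,p87), (x63,p88)}
  {x64} × {p86, p87, p88} = {(x64,p86), (x64,p87), (x64,p88)}
  {x62, x63} × {p86, p87, p88} = {(x62,p86), (x62,p87), (x62,p88), (x63,p86), (x63,p87), (x63,p88)}
  {x62, x64} × {p86, p87, p88} = {(x62,p86), (x62,p87), (x62,p88), (x64,p86), (x64,p87), (x64,p88)}
  {x63, x64} × {p86, p87, p88} = {(x63,p86), (x63,p87), (x63,p88), (x64,p86), (x64,p87), (x64,p88)}
  {x62, x63, x64} × {p86, p87, p88} = {(x62,p86), (x62,p87), (x62,p88), (x63,p86), (x63,p87), (x63,p88), (x64,p86), (x64,p87), (x64,p88)}
These 15 distinct sets form the basis B.
Close under arbitrary unions to get τ_{X×Y}; counting gives |τ_{X×Y}| = 27.


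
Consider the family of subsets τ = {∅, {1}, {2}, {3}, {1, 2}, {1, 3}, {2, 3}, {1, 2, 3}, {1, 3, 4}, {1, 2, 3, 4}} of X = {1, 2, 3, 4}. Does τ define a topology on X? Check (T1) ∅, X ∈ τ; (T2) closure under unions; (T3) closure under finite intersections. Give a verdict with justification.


τ IS a topology on X.

Axiom (T1): ∅ ∈ τ? Yes; X ∈ τ? Yes.
Axiom (T2/T3): check pairwise unions and intersections of members of τ.
All pairwise intersections and unions checked — each lies in τ. Therefore τ satisfies (T1), (T2), (T3): it IS a topology on X.


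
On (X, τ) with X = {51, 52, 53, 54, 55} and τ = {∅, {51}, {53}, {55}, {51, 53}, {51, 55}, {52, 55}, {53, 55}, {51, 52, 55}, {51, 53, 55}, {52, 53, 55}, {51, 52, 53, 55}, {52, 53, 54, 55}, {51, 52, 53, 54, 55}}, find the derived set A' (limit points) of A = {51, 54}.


A' = ∅

For each x ∈ X, list the open sets U ∈ τ with x ∈ U, then check whether U ∩ (A ∖ {x}) ≠ ∅ for every such U.
  x = 51: open {51} ∋ x has {51} ∩ (A ∖ {51}) = ∅, so x is NOT a limit point.
  x = 52: open {52, 55} ∋ x has {52, 55} ∩ (A ∖ {52}) = ∅, so x is NOT a limit point.
  x = 53: open {53} ∋ x has {53} ∩ (A ∖ {53}) = ∅, so x is NOT a limit point.
  x = 54: open {52, 53, 54, 55} ∋ x has {52, 53, 54, 55} ∩ (A ∖ {54}) = ∅, so x is NOT a limit point.
  x = 55: open {55} ∋ x has {55} ∩ (A ∖ {55}) = ∅, so x is NOT a limit point.
Collecting: A' = ∅.


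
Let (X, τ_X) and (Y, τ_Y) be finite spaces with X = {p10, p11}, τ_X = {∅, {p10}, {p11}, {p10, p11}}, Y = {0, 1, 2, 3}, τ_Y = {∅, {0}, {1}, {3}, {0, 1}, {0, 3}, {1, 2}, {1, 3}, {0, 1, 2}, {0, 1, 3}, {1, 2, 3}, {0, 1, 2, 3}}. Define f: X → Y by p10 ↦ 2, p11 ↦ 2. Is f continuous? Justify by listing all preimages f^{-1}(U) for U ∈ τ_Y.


f IS continuous.

Compute f^{-1}(U) for each U ∈ τ_Y:
  U = ∅: f^{-1}(U) = ∅ ∈ τ_X ✓.
  U = {0}: f^{-1}(U) = ∅ ∈ τ_X ✓.
  U = {1}: f^{-1}(U) = ∅ ∈ τ_X ✓.
  U = {3}: f^{-1}(U) = ∅ ∈ τ_X ✓.
  U = {0, 1}: f^{-1}(U) = ∅ ∈ τ_X ✓.
  U = {0, 3}: f^{-1}(U) = ∅ ∈ τ_X ✓.
  U = {1, 2}: f^{-1}(U) = {p10, p11} ∈ τ_X ✓.
  U = {1, 3}: f^{-1}(U) = ∅ ∈ τ_X ✓.
  U = {0, 1, 2}: f^{-1}(U) = {p10, p11} ∈ τ_X ✓.
  U = {0, 1, 3}: f^{-1}(U) = ∅ ∈ τ_X ✓.
  U = {1, 2, 3}: f^{-1}(U) = {p10, p11} ∈ τ_X ✓.
  U = {0, 1, 2, 3}: f^{-1}(U) = {p10, p11} ∈ τ_X ✓.
Every preimage lies in τ_X, so f IS continuous.


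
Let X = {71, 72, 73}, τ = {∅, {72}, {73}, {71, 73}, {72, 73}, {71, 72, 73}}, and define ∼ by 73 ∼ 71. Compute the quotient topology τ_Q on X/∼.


X/∼ = {[71=73], [72]}; |τ_Q| = 4.

Equivalence classes: [71=73], [72].
Quotient map π: X → X/∼ sends 71 ↦ [71=73], 72 ↦ [72], 73 ↦ [71=73].
For each subset V ⊆ X/∼, compute π^{-1}(V) ⊆ X and check whether π^{-1}(V) ∈ τ. V is open in τ_Q iff π^{-1}(V) ∈ τ.
  V = {}: π^{-1}(V) = ∅ ∈ τ ✓.
  V = {[71=73]}: π^{-1}(V) = {71, 73} ∈ τ ✓.
  V = {[72]}: π^{-1}(V) = {72} ∈ τ ✓.
  V = {[71=73], [72]}: π^{-1}(V) = {71, 72, 73} ∈ τ ✓.
Open sets in the quotient: τ_Q = {{}, {[71=73]}, {[72]}, {[71=73], [72]}} (4 elements).


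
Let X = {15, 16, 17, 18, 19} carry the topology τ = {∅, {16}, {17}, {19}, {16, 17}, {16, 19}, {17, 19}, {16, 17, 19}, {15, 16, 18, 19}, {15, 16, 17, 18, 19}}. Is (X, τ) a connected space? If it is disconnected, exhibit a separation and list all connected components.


(X, τ) is disconnected; components = [{17}, {15, 16, 18, 19}].

Find clopen sets (U ∈ τ with X ∖ U ∈ τ):
  U = ∅, X ∖ U = {15, 16, 17, 18, 19} — both open, so U is clopen.
  U = {17}, X ∖ U = {15, 16, 18, 19} — both open, so U is clopen.
  U = {15, 16, 18, 19}, X ∖ U = {17} — both open, so U is clopen.
  U = {15, 16, 17, 18, 19}, X ∖ U = ∅ — both open, so U is clopen.
Nontrivial clopen(s) exist: e.g. {17}. So (X, τ) is disconnected.
Compute connected components by grouping points that agree on all clopens:
  component: {17}
  component: {15, 16, 18, 19}


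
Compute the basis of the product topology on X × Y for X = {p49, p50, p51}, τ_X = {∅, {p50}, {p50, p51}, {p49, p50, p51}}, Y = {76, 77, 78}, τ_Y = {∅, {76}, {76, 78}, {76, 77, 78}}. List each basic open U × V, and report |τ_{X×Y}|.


Basis B = {∅ × ∅, {p50} × {76}, {p50} × {76, 78}, {p50, p51} × {76}, {p49, p50, p51} × {76}, {p50} × {76, 77, 78}, {p50, p51} × {76, 78}, {p49, p50, p51} × {76, 78}, {p50, p51} × {76, 77, 78}, {p49, p50, p51} × {76, 77, 78}}; |τ_{X×Y}| = 20.

Enumerate products U × V with U ∈ τ_X, V ∈ τ_Y (deduplicated):
  ∅ × ∅ = {} (∅)
  {p50} × {76} = {(p50,76)}
  {p50} × {76, 78} = {(p50,76), (p50,78)}
  {p50, p51} × {76} = {(p50,76), (p51,76)}
  {p49, p50, p51} × {76} = {(p49,76), (p50,76), (p51,76)}
  {p50} × {76, 77, 78} = {(p50,76), (p50,77), (p50,78)}
  {p50, p51} × {76, 78} = {(p50,76), (p50,78), (p51,76), (p51,78)}
  {p49, p50, p51} × {76, 78} = {(p49,76), (p49,78), (p50,76), (p50,78), (p51,76), (p51,78)}
  {p50, p51} × {76, 77, 78} = {(p50,76), (p50,77), (p50,78), (p51,76), (p51,77), (p51,78)}
  {p49, p50, p51} × {76, 77, 78} = {(p49,76), (p49,77), (p49,78), (p50,76), (p50,77), (p50,78), (p51,76), (p51,77), (p51,78)}
These 10 distinct sets form the basis B.
Close under arbitrary unions to get τ_{X×Y}; counting gives |τ_{X×Y}| = 20.


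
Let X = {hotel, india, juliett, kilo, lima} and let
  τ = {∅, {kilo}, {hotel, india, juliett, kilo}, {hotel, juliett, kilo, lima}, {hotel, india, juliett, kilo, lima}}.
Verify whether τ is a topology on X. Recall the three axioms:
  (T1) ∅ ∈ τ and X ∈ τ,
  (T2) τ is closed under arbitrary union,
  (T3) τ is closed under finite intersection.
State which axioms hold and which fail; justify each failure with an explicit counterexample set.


τ is NOT a topology on X.

Axiom (T1): ∅ ∈ τ? Yes; X ∈ τ? Yes.
Axiom (T2/T3): check pairwise unions and intersections of members of τ.
Counterexample for (T3): {hotel, india, juliett, kilo} ∩ {hotel, juliett, kilo, lima} = {hotel, juliett, kilo} ∉ τ. Therefore τ is NOT a topology.


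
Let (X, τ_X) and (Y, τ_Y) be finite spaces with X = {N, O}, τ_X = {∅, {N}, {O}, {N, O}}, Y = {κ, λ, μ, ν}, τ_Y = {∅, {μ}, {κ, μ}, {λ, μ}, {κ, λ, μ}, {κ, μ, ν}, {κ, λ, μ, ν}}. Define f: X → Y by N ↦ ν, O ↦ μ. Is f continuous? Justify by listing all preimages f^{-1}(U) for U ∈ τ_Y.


f IS continuous.

Compute f^{-1}(U) for each U ∈ τ_Y:
  U = ∅: f^{-1}(U) = ∅ ∈ τ_X ✓.
  U = {μ}: f^{-1}(U) = {O} ∈ τ_X ✓.
  U = {κ, μ}: f^{-1}(U) = {O} ∈ τ_X ✓.
  U = {λ, μ}: f^{-1}(U) = {O} ∈ τ_X ✓.
  U = {κ, λ, μ}: f^{-1}(U) = {O} ∈ τ_X ✓.
  U = {κ, μ, ν}: f^{-1}(U) = {N, O} ∈ τ_X ✓.
  U = {κ, λ, μ, ν}: f^{-1}(U) = {N, O} ∈ τ_X ✓.
Every preimage lies in τ_X, so f IS continuous.


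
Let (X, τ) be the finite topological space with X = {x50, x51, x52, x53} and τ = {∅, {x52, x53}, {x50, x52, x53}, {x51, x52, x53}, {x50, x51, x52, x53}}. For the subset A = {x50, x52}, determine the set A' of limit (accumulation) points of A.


A' = {x50, x51, x53}

For each x ∈ X, list the open sets U ∈ τ with x ∈ U, then check whether U ∩ (A ∖ {x}) ≠ ∅ for every such U.
  x = x50: opens ∋ x are {x50, x52, x53}, {x50, x51, x52, x53}; each meets A ∖ {x50}, so x IS a limit point.
  x = x51: opens ∋ x are {x51, x52, x53}, {x50, x51, x52, x53}; each meets A ∖ {x51}, so x IS a limit point.
  x = x52: open {x52, x53} ∋ x has {x52, x53} ∩ (A ∖ {x52}) = ∅, so x is NOT a limit point.
  x = x53: opens ∋ x are {x52, x53}, {x50, x52, x53}, {x51, x52, x53}, {x50, x51, x52, x53}; each meets A ∖ {x53}, so x IS a limit point.
Collecting: A' = {x50, x51, x53}.


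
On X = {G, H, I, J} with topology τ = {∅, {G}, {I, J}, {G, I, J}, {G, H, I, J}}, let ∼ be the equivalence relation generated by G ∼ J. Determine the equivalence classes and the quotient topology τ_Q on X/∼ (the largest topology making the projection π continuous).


X/∼ = {[G=J], [H], [I]}; |τ_Q| = 3.

Equivalence classes: [G=J], [H], [I].
Quotient map π: X → X/∼ sends G ↦ [G=J], H ↦ [H], I ↦ [I], J ↦ [G=J].
For each subset V ⊆ X/∼, compute π^{-1}(V) ⊆ X and check whether π^{-1}(V) ∈ τ. V is open in τ_Q iff π^{-1}(V) ∈ τ.
  V = {}: π^{-1}(V) = ∅ ∈ τ ✓.
  V = {[G=J]}: π^{-1}(V) = {G, J} ∉ τ ✗.
  V = {[H]}: π^{-1}(V) = {H} ∉ τ ✗.
  V = {[G=J], [H]}: π^{-1}(V) = {G, H, J} ∉ τ ✗.
  V = {[I]}: π^{-1}(V) = {I} ∉ τ ✗.
  V = {[G=J], [I]}: π^{-1}(V) = {G, I, J} ∈ τ ✓.
  V = {[H], [I]}: π^{-1}(V) = {H, I} ∉ τ ✗.
  V = {[G=J], [H], [I]}: π^{-1}(V) = {G, H, I, J} ∈ τ ✓.
Open sets in the quotient: τ_Q = {{}, {[G=J], [I]}, {[G=J], [H], [I]}} (3 elements).


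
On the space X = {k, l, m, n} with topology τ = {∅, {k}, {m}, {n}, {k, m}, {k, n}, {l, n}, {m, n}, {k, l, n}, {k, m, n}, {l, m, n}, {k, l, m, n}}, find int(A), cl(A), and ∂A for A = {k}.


int(A) = {k}, cl(A) = {k}, ∂A = ∅.

Closed sets in (X, τ) are complements of opens:
  closed(X, τ) = {∅, {k}, {l}, {m}, {k, l}, {k, m}, {l, m}, {l, n}, {k, l, m}, {k, l, n}, {l, m, n}, {k, l, m, n}}.
int(A) = ⋃ {U ∈ τ : U ⊆ A}. Opens contained in A: ∅, {k}.
Taking the union of these: int(A) = {k}.
cl(A) = ⋂ {C closed : A ⊆ C}. Closed sets containing A: {k}, {k, l}, {k, m}, {k, l, m}, {k, l, n}, {k, l, m, n}.
Intersecting these: cl(A) = {k}.
∂A = cl(A) ∖ int(A) = {k} ∖ {k} = ∅.


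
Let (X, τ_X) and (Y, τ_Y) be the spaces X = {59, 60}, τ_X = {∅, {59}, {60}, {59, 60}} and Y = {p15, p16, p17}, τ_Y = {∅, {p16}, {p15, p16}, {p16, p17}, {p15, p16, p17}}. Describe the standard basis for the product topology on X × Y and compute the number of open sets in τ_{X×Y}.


Basis B = {∅ × ∅, {59} × {p16}, {60} × {p16}, {59} × {p15, p16}, {59} × {p16, p17}, {59, 60} × {p16}, {60} × {p15, p16}, {60} × {p16, p17}, {59} × {p15, p16, p17}, {60} × {p15, p16, p17}, {59, 60} × {p15, p16}, {59, 60} × {p16, p17}, {59, 60} × {p15, p16, p17}}; |τ_{X×Y}| = 25.

Enumerate products U × V with U ∈ τ_X, V ∈ τ_Y (deduplicated):
  ∅ × ∅ = {} (∅)
  {59} × {p16} = {(59,p16)}
  {60} × {p16} = {(60,p16)}
  {59} × {p15, p16} = {(59,p15), (59,p16)}
  {59} × {p16, p17} = {(59,p16), (59,p17)}
  {59, 60} × {p16} = {(59,p16), (60,p16)}
  {60} × {p15, p16} = {(60,p15), (60,p16)}
  {60} × {p16, p17} = {(60,p16), (60,p17)}
  {59} × {p15, p16, p17} = {(59,p15), (59,p16), (59,p17)}
  {60} × {p15, p16, p17} = {(60,p15), (60,p16), (60,p17)}
  {59, 60} × {p15, p16} = {(59,p15), (59,p16), (60,p15), (60,p16)}
  {59, 60} × {p16, p17} = {(59,p16), (59,p17), (60,p16), (60,p17)}
  {59, 60} × {p15, p16, p17} = {(59,p15), (59,p16), (59,p17), (60,p15), (60,p16), (60,p17)}
These 13 distinct sets form the basis B.
Close under arbitrary unions to get τ_{X×Y}; counting gives |τ_{X×Y}| = 25.


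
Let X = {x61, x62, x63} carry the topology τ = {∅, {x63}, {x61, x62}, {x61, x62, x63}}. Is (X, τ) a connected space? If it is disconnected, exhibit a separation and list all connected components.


(X, τ) is disconnected; components = [{x63}, {x61, x62}].

Find clopen sets (U ∈ τ with X ∖ U ∈ τ):
  U = ∅, X ∖ U = {x61, x62, x63} — both open, so U is clopen.
  U = {x63}, X ∖ U = {x61, x62} — both open, so U is clopen.
  U = {x61, x62}, X ∖ U = {x63} — both open, so U is clopen.
  U = {x61, x62, x63}, X ∖ U = ∅ — both open, so U is clopen.
Nontrivial clopen(s) exist: e.g. {x61, x62}. So (X, τ) is disconnected.
Compute connected components by grouping points that agree on all clopens:
  component: {x63}
  component: {x61, x62}


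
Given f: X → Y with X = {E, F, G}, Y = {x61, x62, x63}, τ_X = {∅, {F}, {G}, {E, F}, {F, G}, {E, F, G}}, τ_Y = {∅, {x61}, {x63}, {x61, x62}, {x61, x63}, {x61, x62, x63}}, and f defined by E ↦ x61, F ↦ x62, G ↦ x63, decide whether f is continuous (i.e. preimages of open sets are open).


f is NOT continuous.

Compute f^{-1}(U) for each U ∈ τ_Y:
  U = ∅: f^{-1}(U) = ∅ ∈ τ_X ✓.
  U = {x61}: f^{-1}(U) = {E} ∉ τ_X ✗.
  U = {x63}: f^{-1}(U) = {G} ∈ τ_X ✓.
  U = {x61, x62}: f^{-1}(U) = {E, F} ∈ τ_X ✓.
  U = {x61, x63}: f^{-1}(U) = {E, G} ∉ τ_X ✗.
  U = {x61, x62, x63}: f^{-1}(U) = {E, F, G} ∈ τ_X ✓.
Found U = {x61} with f^{-1}(U) = {E} not in τ_X. Therefore f is NOT continuous.


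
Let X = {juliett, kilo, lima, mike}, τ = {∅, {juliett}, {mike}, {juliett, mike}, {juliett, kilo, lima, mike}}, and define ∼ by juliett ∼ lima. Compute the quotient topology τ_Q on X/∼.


X/∼ = {[juliett=lima], [kilo], [mike]}; |τ_Q| = 3.

Equivalence classes: [juliett=lima], [kilo], [mike].
Quotient map π: X → X/∼ sends juliett ↦ [juliett=lima], kilo ↦ [kilo], lima ↦ [juliett=lima], mike ↦ [mike].
For each subset V ⊆ X/∼, compute π^{-1}(V) ⊆ X and check whether π^{-1}(V) ∈ τ. V is open in τ_Q iff π^{-1}(V) ∈ τ.
  V = {}: π^{-1}(V) = ∅ ∈ τ ✓.
  V = {[juliett=lima]}: π^{-1}(V) = {juliett, lima} ∉ τ ✗.
  V = {[kilo]}: π^{-1}(V) = {kilo} ∉ τ ✗.
  V = {[juliett=lima], [kilo]}: π^{-1}(V) = {juliett, kilo, lima} ∉ τ ✗.
  V = {[mike]}: π^{-1}(V) = {mike} ∈ τ ✓.
  V = {[juliett=lima], [mike]}: π^{-1}(V) = {juliett, lima, mike} ∉ τ ✗.
  V = {[kilo], [mike]}: π^{-1}(V) = {kilo, mike} ∉ τ ✗.
  V = {[juliett=lima], [kilo], [mike]}: π^{-1}(V) = {juliett, kilo, lima, mike} ∈ τ ✓.
Open sets in the quotient: τ_Q = {{}, {[mike]}, {[juliett=lima], [kilo], [mike]}} (3 elements).


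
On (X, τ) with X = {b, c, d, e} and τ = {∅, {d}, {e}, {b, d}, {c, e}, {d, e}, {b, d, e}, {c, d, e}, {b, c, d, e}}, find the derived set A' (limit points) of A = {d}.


A' = {b}

For each x ∈ X, list the open sets U ∈ τ with x ∈ U, then check whether U ∩ (A ∖ {x}) ≠ ∅ for every such U.
  x = b: opens ∋ x are {b, d}, {b, d, e}, {b, c, d, e}; each meets A ∖ {b}, so x IS a limit point.
  x = c: open {c, e} ∋ x has {c, e} ∩ (A ∖ {c}) = ∅, so x is NOT a limit point.
  x = d: open {d} ∋ x has {d} ∩ (A ∖ {d}) = ∅, so x is NOT a limit point.
  x = e: open {e} ∋ x has {e} ∩ (A ∖ {e}) = ∅, so x is NOT a limit point.
Collecting: A' = {b}.


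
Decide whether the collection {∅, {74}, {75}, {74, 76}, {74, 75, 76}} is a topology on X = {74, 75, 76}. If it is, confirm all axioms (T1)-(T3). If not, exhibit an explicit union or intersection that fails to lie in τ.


τ is NOT a topology on X.

Axiom (T1): ∅ ∈ τ? Yes; X ∈ τ? Yes.
Axiom (T2/T3): check pairwise unions and intersections of members of τ.
Counterexample for (T2): {74} ∪ {75} = {74, 75} ∉ τ. Therefore τ is NOT a topology.


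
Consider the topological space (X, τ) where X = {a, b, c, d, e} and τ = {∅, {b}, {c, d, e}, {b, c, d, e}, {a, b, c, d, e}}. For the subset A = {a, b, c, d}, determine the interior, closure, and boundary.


int(A) = {b}, cl(A) = {a, b, c, d, e}, ∂A = {a, c, d, e}.

Closed sets in (X, τ) are complements of opens:
  closed(X, τ) = {∅, {a}, {a, b}, {a, c, d, e}, {a, b, c, d, e}}.
int(A) = ⋃ {U ∈ τ : U ⊆ A}. Opens contained in A: ∅, {b}.
Taking the union of these: int(A) = {b}.
cl(A) = ⋂ {C closed : A ⊆ C}. Closed sets containing A: {a, b, c, d, e}.
Intersecting these: cl(A) = {a, b, c, d, e}.
∂A = cl(A) ∖ int(A) = {a, b, c, d, e} ∖ {b} = {a, c, d, e}.


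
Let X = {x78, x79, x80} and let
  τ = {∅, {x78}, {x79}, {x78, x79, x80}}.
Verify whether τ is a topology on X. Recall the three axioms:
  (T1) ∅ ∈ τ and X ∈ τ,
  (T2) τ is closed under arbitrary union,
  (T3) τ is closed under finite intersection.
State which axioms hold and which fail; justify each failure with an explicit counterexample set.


τ is NOT a topology on X.

Axiom (T1): ∅ ∈ τ? Yes; X ∈ τ? Yes.
Axiom (T2/T3): check pairwise unions and intersections of members of τ.
Counterexample for (T2): {x78} ∪ {x79} = {x78, x79} ∉ τ. Therefore τ is NOT a topology.


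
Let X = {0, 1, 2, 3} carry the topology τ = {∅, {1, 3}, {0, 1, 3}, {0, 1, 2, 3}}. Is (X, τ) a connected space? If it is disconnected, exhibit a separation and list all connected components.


(X, τ) is connected.

Find clopen sets (U ∈ τ with X ∖ U ∈ τ):
  U = ∅, X ∖ U = {0, 1, 2, 3} — both open, so U is clopen.
  U = {0, 1, 2, 3}, X ∖ U = ∅ — both open, so U is clopen.
Only trivial clopens (∅ and X) exist, so (X, τ) is connected.
Compute connected components by grouping points that agree on all clopens:
  component: {0, 1, 2, 3}


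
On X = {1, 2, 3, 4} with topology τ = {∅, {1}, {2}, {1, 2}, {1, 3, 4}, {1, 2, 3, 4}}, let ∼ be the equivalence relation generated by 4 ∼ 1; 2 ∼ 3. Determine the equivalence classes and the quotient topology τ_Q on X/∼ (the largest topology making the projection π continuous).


X/∼ = {[1=4], [2=3]}; |τ_Q| = 2.

Equivalence classes: [1=4], [2=3].
Quotient map π: X → X/∼ sends 1 ↦ [1=4], 2 ↦ [2=3], 3 ↦ [2=3], 4 ↦ [1=4].
For each subset V ⊆ X/∼, compute π^{-1}(V) ⊆ X and check whether π^{-1}(V) ∈ τ. V is open in τ_Q iff π^{-1}(V) ∈ τ.
  V = {}: π^{-1}(V) = ∅ ∈ τ ✓.
  V = {[1=4]}: π^{-1}(V) = {1, 4} ∉ τ ✗.
  V = {[2=3]}: π^{-1}(V) = {2, 3} ∉ τ ✗.
  V = {[1=4], [2=3]}: π^{-1}(V) = {1, 2, 3, 4} ∈ τ ✓.
Open sets in the quotient: τ_Q = {{}, {[1=4], [2=3]}} (2 elements).


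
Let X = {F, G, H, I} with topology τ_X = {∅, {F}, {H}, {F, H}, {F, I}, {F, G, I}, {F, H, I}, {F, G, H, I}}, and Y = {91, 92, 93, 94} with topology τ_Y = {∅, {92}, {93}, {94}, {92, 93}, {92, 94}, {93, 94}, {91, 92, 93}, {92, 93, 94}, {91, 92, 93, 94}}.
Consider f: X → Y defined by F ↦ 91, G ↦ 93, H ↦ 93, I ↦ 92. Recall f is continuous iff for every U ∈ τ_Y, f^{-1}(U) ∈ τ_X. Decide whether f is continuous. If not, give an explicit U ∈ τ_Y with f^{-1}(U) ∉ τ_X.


f is NOT continuous.

Compute f^{-1}(U) for each U ∈ τ_Y:
  U = ∅: f^{-1}(U) = ∅ ∈ τ_X ✓.
  U = {92}: f^{-1}(U) = {I} ∉ τ_X ✗.
  U = {93}: f^{-1}(U) = {G, H} ∉ τ_X ✗.
  U = {94}: f^{-1}(U) = ∅ ∈ τ_X ✓.
  U = {92, 93}: f^{-1}(U) = {G, H, I} ∉ τ_X ✗.
  U = {92, 94}: f^{-1}(U) = {I} ∉ τ_X ✗.
  U = {93, 94}: f^{-1}(U) = {G, H} ∉ τ_X ✗.
  U = {91, 92, 93}: f^{-1}(U) = {F, G, H, I} ∈ τ_X ✓.
  U = {92, 93, 94}: f^{-1}(U) = {G, H, I} ∉ τ_X ✗.
  U = {91, 92, 93, 94}: f^{-1}(U) = {F, G, H, I} ∈ τ_X ✓.
Found U = {92} with f^{-1}(U) = {I} not in τ_X. Therefore f is NOT continuous.


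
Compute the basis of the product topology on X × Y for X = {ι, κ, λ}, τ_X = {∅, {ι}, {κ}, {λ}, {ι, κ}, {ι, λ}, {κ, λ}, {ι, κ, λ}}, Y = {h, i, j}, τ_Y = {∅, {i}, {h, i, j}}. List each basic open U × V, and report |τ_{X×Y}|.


Basis B = {∅ × ∅, {ι} × {i}, {κ} × {i}, {λ} × {i}, {ι, κ} × {i}, {ι, λ} × {i}, {κ, λ} × {i}, {ι} × {h, i, j}, {ι, κ, λ} × {i}, {κ} × {h, i, j}, {λ} × {h, i, j}, {ι, κ} × {h, i, j}, {ι, λ} × {h, i, j}, {κ, λ} × {h, i, j}, {ι, κ, λ} × {h, i, j}}; |τ_{X×Y}| = 27.

Enumerate products U × V with U ∈ τ_X, V ∈ τ_Y (deduplicated):
  ∅ × ∅ = {} (∅)
  {ι} × {i} = {(ι,i)}
  {κ} × {i} = {(κ,i)}
  {λ} × {i} = {(λ,i)}
  {ι, κ} × {i} = {(ι,i), (κ,i)}
  {ι, λ} × {i} = {(ι,i), (λ,i)}
  {κ, λ} × {i} = {(κ,i), (λ,i)}
  {ι} × {h, i, j} = {(ι,h), (ι,i), (ι,j)}
  {ι, κ, λ} × {i} = {(ι,i), (κ,i), (λ,i)}
  {κ} × {h, i, j} = {(κ,h), (κ,i), (κ,j)}
  {λ} × {h, i, j} = {(λ,h), (λ,i), (λ,j)}
  {ι, κ} × {h, i, j} = {(ι,h), (ι,i), (ι,j), (κ,h), (κ,i), (κ,j)}
  {ι, λ} × {h, i, j} = {(ι,h), (ι,i), (ι,j), (λ,h), (λ,i), (λ,j)}
  {κ, λ} × {h, i, j} = {(κ,h), (κ,i), (κ,j), (λ,h), (λ,i), (λ,j)}
  {ι, κ, λ} × {h, i, j} = {(ι,h), (ι,i), (ι,j), (κ,h), (κ,i), (κ,j), (λ,h), (λ,i), (λ,j)}
These 15 distinct sets form the basis B.
Close under arbitrary unions to get τ_{X×Y}; counting gives |τ_{X×Y}| = 27.


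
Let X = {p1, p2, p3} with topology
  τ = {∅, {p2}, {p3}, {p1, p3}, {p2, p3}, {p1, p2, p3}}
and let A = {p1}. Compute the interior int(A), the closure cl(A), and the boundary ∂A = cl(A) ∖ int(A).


int(A) = ∅, cl(A) = {p1}, ∂A = {p1}.

Closed sets in (X, τ) are complements of opens:
  closed(X, τ) = {∅, {p1}, {p2}, {p1, p2}, {p1, p3}, {p1, p2, p3}}.
int(A) = ⋃ {U ∈ τ : U ⊆ A}. Opens contained in A: ∅.
Taking the union of these: int(A) = ∅.
cl(A) = ⋂ {C closed : A ⊆ C}. Closed sets containing A: {p1}, {p1, p2}, {p1, p3}, {p1, p2, p3}.
Intersecting these: cl(A) = {p1}.
∂A = cl(A) ∖ int(A) = {p1} ∖ ∅ = {p1}.


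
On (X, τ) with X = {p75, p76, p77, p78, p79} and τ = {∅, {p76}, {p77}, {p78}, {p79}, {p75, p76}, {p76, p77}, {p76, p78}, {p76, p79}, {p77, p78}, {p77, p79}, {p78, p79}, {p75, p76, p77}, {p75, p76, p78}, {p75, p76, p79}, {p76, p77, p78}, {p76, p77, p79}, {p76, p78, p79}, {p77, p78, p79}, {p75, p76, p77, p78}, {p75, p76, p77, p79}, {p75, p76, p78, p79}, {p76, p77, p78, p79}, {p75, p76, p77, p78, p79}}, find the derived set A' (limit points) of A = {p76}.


A' = {p75}

For each x ∈ X, list the open sets U ∈ τ with x ∈ U, then check whether U ∩ (A ∖ {x}) ≠ ∅ for every such U.
  x = p75: opens ∋ x are {p75, p76}, {p75, p76, p77}, {p75, p76, p78}, {p75, p76, p79}, {p75, p76, p77, p78}, {p75, p76, p77, p79}, {p75, p76, p78, p79}, {p75, p76, p77, p78, p79}; each meets A ∖ {p75}, so x IS a limit point.
  x = p76: open {p76} ∋ x has {p76} ∩ (A ∖ {p76}) = ∅, so x is NOT a limit point.
  x = p77: open {p77} ∋ x has {p77} ∩ (A ∖ {p77}) = ∅, so x is NOT a limit point.
  x = p78: open {p78} ∋ x has {p78} ∩ (A ∖ {p78}) = ∅, so x is NOT a limit point.
  x = p79: open {p79} ∋ x has {p79} ∩ (A ∖ {p79}) = ∅, so x is NOT a limit point.
Collecting: A' = {p75}.


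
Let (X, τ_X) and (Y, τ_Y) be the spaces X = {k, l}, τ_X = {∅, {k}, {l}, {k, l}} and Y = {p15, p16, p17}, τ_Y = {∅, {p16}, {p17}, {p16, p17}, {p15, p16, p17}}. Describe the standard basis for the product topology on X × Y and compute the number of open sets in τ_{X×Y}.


Basis B = {∅ × ∅, {k} × {p16}, {k} × {p17}, {l} × {p16}, {l} × {p17}, {k} × {p16, p17}, {k, l} × {p16}, {k, l} × {p17}, {l} × {p16, p17}, {k} × {p15, p16, p17}, {l} × {p15, p16, p17}, {k, l} × {p16, p17}, {k, l} × {p15, p16, p17}}; |τ_{X×Y}| = 25.

Enumerate products U × V with U ∈ τ_X, V ∈ τ_Y (deduplicated):
  ∅ × ∅ = {} (∅)
  {k} × {p16} = {(k,p16)}
  {k} × {p17} = {(k,p17)}
  {l} × {p16} = {(l,p16)}
  {l} × {p17} = {(l,p17)}
  {k} × {p16, p17} = {(k,p16), (k,p17)}
  {k, l} × {p16} = {(k,p16), (l,p16)}
  {k, l} × {p17} = {(k,p17), (l,p17)}
  {l} × {p16, p17} = {(l,p16), (l,p17)}
  {k} × {p15, p16, p17} = {(k,p15), (k,p16), (k,p17)}
  {l} × {p15, p16, p17} = {(l,p15), (l,p16), (l,p17)}
  {k, l} × {p16, p17} = {(k,p16), (k,p17), (l,p16), (l,p17)}
  {k, l} × {p15, p16, p17} = {(k,p15), (k,p16), (k,p17), (l,p15), (l,p16), (l,p17)}
These 13 distinct sets form the basis B.
Close under arbitrary unions to get τ_{X×Y}; counting gives |τ_{X×Y}| = 25.


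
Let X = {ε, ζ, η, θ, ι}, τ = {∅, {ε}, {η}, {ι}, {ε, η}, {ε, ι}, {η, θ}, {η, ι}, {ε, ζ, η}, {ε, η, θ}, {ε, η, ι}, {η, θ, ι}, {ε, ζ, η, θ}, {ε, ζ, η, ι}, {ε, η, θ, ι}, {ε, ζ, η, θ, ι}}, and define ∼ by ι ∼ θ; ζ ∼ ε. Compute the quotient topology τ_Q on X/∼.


X/∼ = {[ε=ζ], [η], [θ=ι]}; |τ_Q| = 5.

Equivalence classes: [ε=ζ], [η], [θ=ι].
Quotient map π: X → X/∼ sends ε ↦ [ε=ζ], ζ ↦ [ε=ζ], η ↦ [η], θ ↦ [θ=ι], ι ↦ [θ=ι].
For each subset V ⊆ X/∼, compute π^{-1}(V) ⊆ X and check whether π^{-1}(V) ∈ τ. V is open in τ_Q iff π^{-1}(V) ∈ τ.
  V = {}: π^{-1}(V) = ∅ ∈ τ ✓.
  V = {[ε=ζ]}: π^{-1}(V) = {ε, ζ} ∉ τ ✗.
  V = {[η]}: π^{-1}(V) = {η} ∈ τ ✓.
  V = {[ε=ζ], [η]}: π^{-1}(V) = {ε, ζ, η} ∈ τ ✓.
  V = {[θ=ι]}: π^{-1}(V) = {θ, ι} ∉ τ ✗.
  V = {[ε=ζ], [θ=ι]}: π^{-1}(V) = {ε, ζ, θ, ι} ∉ τ ✗.
  V = {[η], [θ=ι]}: π^{-1}(V) = {η, θ, ι} ∈ τ ✓.
  V = {[ε=ζ], [η], [θ=ι]}: π^{-1}(V) = {ε, ζ, η, θ, ι} ∈ τ ✓.
Open sets in the quotient: τ_Q = {{}, {[η]}, {[ε=ζ], [η]}, {[η], [θ=ι]}, {[ε=ζ], [η], [θ=ι]}} (5 elements).


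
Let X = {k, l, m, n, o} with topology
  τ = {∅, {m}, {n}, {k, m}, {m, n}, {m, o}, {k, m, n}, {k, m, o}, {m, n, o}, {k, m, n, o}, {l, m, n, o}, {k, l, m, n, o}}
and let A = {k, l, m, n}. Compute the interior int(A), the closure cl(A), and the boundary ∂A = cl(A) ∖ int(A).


int(A) = {k, m, n}, cl(A) = {k, l, m, n, o}, ∂A = {l, o}.

Closed sets in (X, τ) are complements of opens:
  closed(X, τ) = {∅, {k}, {l}, {k, l}, {l, n}, {l, o}, {k, l, n}, {k, l, o}, {l, n, o}, {k, l, m, o}, {k, l, n, o}, {k, l, m, n, o}}.
int(A) = ⋃ {U ∈ τ : U ⊆ A}. Opens contained in A: ∅, {m}, {n}, {k, m}, {m, n}, {k, m, n}.
Taking the union of these: int(A) = {k, m, n}.
cl(A) = ⋂ {C closed : A ⊆ C}. Closed sets containing A: {k, l, m, n, o}.
Intersecting these: cl(A) = {k, l, m, n, o}.
∂A = cl(A) ∖ int(A) = {k, l, m, n, o} ∖ {k, m, n} = {l, o}.


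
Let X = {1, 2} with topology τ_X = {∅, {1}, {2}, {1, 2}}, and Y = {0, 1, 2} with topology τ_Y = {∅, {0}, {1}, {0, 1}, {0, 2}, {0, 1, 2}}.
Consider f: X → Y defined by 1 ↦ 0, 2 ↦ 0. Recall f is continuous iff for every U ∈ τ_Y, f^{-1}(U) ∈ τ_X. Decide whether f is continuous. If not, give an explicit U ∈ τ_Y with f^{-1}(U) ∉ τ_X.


f IS continuous.

Compute f^{-1}(U) for each U ∈ τ_Y:
  U = ∅: f^{-1}(U) = ∅ ∈ τ_X ✓.
  U = {0}: f^{-1}(U) = {1, 2} ∈ τ_X ✓.
  U = {1}: f^{-1}(U) = ∅ ∈ τ_X ✓.
  U = {0, 1}: f^{-1}(U) = {1, 2} ∈ τ_X ✓.
  U = {0, 2}: f^{-1}(U) = {1, 2} ∈ τ_X ✓.
  U = {0, 1, 2}: f^{-1}(U) = {1, 2} ∈ τ_X ✓.
Every preimage lies in τ_X, so f IS continuous.


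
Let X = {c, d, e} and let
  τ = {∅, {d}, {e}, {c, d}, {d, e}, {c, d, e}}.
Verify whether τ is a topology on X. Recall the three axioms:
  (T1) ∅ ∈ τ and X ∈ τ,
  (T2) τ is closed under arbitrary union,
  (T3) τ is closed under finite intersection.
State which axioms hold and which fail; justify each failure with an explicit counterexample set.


τ IS a topology on X.

Axiom (T1): ∅ ∈ τ? Yes; X ∈ τ? Yes.
Axiom (T2/T3): check pairwise unions and intersections of members of τ.
All pairwise intersections and unions checked — each lies in τ. Therefore τ satisfies (T1), (T2), (T3): it IS a topology on X.


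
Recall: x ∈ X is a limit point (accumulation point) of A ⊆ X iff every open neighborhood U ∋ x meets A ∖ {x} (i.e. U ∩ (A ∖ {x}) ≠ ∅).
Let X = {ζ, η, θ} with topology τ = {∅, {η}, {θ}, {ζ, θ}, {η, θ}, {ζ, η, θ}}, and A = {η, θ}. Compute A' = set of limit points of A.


A' = {ζ}

For each x ∈ X, list the open sets U ∈ τ with x ∈ U, then check whether U ∩ (A ∖ {x}) ≠ ∅ for every such U.
  x = ζ: opens ∋ x are {ζ, θ}, {ζ, η, θ}; each meets A ∖ {ζ}, so x IS a limit point.
  x = η: open {η} ∋ x has {η} ∩ (A ∖ {η}) = ∅, so x is NOT a limit point.
  x = θ: open {θ} ∋ x has {θ} ∩ (A ∖ {θ}) = ∅, so x is NOT a limit point.
Collecting: A' = {ζ}.


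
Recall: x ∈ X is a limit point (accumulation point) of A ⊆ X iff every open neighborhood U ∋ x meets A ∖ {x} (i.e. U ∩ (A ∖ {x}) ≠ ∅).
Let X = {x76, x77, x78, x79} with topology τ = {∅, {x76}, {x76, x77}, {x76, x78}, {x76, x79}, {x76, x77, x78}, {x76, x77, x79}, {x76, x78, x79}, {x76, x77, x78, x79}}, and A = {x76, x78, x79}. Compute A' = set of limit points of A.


A' = {x77, x78, x79}

For each x ∈ X, list the open sets U ∈ τ with x ∈ U, then check whether U ∩ (A ∖ {x}) ≠ ∅ for every such U.
  x = x76: open {x76} ∋ x has {x76} ∩ (A ∖ {x76}) = ∅, so x is NOT a limit point.
  x = x77: opens ∋ x are {x76, x77}, {x76, x77, x78}, {x76, x77, x79}, {x76, x77, x78, x79}; each meets A ∖ {x77}, so x IS a limit point.
  x = x78: opens ∋ x are {x76, x78}, {x76, x77, x78}, {x76, x78, x79}, {x76, x77, x78, x79}; each meets A ∖ {x78}, so x IS a limit point.
  x = x79: opens ∋ x are {x76, x79}, {x76, x77, x79}, {x76, x78, x79}, {x76, x77, x78, x79}; each meets A ∖ {x79}, so x IS a limit point.
Collecting: A' = {x77, x78, x79}.


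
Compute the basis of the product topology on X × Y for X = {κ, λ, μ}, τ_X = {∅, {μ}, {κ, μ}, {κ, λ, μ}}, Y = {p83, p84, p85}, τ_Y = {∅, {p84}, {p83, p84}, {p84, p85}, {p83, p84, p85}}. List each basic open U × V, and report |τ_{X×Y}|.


Basis B = {∅ × ∅, {μ} × {p84}, {κ, μ} × {p84}, {μ} × {p83, p84}, {μ} × {p84, p85}, {κ, λ, μ} × {p84}, {μ} × {p83, p84, p85}, {κ, μ} × {p83, p84}, {κ, μ} × {p84, p85}, {κ, μ} × {p83, p84, p85}, {κ, λ, μ} × {p83, p84}, {κ, λ, μ} × {p84, p85}, {κ, λ, μ} × {p83, p84, p85}}; |τ_{X×Y}| = 30.

Enumerate products U × V with U ∈ τ_X, V ∈ τ_Y (deduplicated):
  ∅ × ∅ = {} (∅)
  {μ} × {p84} = {(μ,p84)}
  {κ, μ} × {p84} = {(κ,p84), (μ,p84)}
  {μ} × {p83, p84} = {(μ,p83), (μ,p84)}
  {μ} × {p84, p85} = {(μ,p84), (μ,p85)}
  {κ, λ, μ} × {p84} = {(κ,p84), (λ,p84), (μ,p84)}
  {μ} × {p83, p84, p85} = {(μ,p83), (μ,p84), (μ,p85)}
  {κ, μ} × {p83, p84} = {(κ,p83), (κ,p84), (μ,p83), (μ,p84)}
  {κ, μ} × {p84, p85} = {(κ,p84), (κ,p85), (μ,p84), (μ,p85)}
  {κ, μ} × {p83, p84, p85} = {(κ,p83), (κ,p84), (κ,p85), (μ,p83), (μ,p84), (μ,p85)}
  {κ, λ, μ} × {p83, p84} = {(κ,p83), (κ,p84), (λ,p83), (λ,p84), (μ,p83), (μ,p84)}
  {κ, λ, μ} × {p84, p85} = {(κ,p84), (κ,p85), (λ,p84), (λ,p85), (μ,p84), (μ,p85)}
  {κ, λ, μ} × {p83, p84, p85} = {(κ,p83), (κ,p84), (κ,p85), (λ,p83), (λ,p84), (λ,p85), (μ,p83), (μ,p84), (μ,p85)}
These 13 distinct sets form the basis B.
Close under arbitrary unions to get τ_{X×Y}; counting gives |τ_{X×Y}| = 30.


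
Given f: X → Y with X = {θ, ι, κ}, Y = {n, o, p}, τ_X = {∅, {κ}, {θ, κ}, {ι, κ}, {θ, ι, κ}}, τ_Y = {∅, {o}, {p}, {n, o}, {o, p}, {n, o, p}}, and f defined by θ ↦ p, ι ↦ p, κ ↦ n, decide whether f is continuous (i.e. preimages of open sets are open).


f is NOT continuous.

Compute f^{-1}(U) for each U ∈ τ_Y:
  U = ∅: f^{-1}(U) = ∅ ∈ τ_X ✓.
  U = {o}: f^{-1}(U) = ∅ ∈ τ_X ✓.
  U = {p}: f^{-1}(U) = {θ, ι} ∉ τ_X ✗.
  U = {n, o}: f^{-1}(U) = {κ} ∈ τ_X ✓.
  U = {o, p}: f^{-1}(U) = {θ, ι} ∉ τ_X ✗.
  U = {n, o, p}: f^{-1}(U) = {θ, ι, κ} ∈ τ_X ✓.
Found U = {p} with f^{-1}(U) = {θ, ι} not in τ_X. Therefore f is NOT continuous.


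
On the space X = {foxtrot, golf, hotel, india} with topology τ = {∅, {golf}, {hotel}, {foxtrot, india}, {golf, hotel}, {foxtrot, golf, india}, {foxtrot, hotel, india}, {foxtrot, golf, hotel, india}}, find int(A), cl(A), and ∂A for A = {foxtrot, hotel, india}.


int(A) = {foxtrot, hotel, india}, cl(A) = {foxtrot, hotel, india}, ∂A = ∅.

Closed sets in (X, τ) are complements of opens:
  closed(X, τ) = {∅, {golf}, {hotel}, {foxtrot, india}, {golf, hotel}, {foxtrot, golf, india}, {foxtrot, hotel, india}, {foxtrot, golf, hotel, india}}.
int(A) = ⋃ {U ∈ τ : U ⊆ A}. Opens contained in A: ∅, {hotel}, {foxtrot, india}, {foxtrot, hotel, india}.
Taking the union of these: int(A) = {foxtrot, hotel, india}.
cl(A) = ⋂ {C closed : A ⊆ C}. Closed sets containing A: {foxtrot, hotel, india}, {foxtrot, golf, hotel, india}.
Intersecting these: cl(A) = {foxtrot, hotel, india}.
∂A = cl(A) ∖ int(A) = {foxtrot, hotel, india} ∖ {foxtrot, hotel, india} = ∅.


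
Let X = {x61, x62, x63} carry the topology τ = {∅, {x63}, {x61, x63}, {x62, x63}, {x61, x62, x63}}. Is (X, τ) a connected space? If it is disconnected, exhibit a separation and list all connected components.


(X, τ) is connected.

Find clopen sets (U ∈ τ with X ∖ U ∈ τ):
  U = ∅, X ∖ U = {x61, x62, x63} — both open, so U is clopen.
  U = {x61, x62, x63}, X ∖ U = ∅ — both open, so U is clopen.
Only trivial clopens (∅ and X) exist, so (X, τ) is connected.
Compute connected components by grouping points that agree on all clopens:
  component: {x61, x62, x63}


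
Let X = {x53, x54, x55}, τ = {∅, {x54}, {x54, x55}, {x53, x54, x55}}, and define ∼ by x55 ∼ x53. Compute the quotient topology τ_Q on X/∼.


X/∼ = {[x53=x55], [x54]}; |τ_Q| = 3.

Equivalence classes: [x53=x55], [x54].
Quotient map π: X → X/∼ sends x53 ↦ [x53=x55], x54 ↦ [x54], x55 ↦ [x53=x55].
For each subset V ⊆ X/∼, compute π^{-1}(V) ⊆ X and check whether π^{-1}(V) ∈ τ. V is open in τ_Q iff π^{-1}(V) ∈ τ.
  V = {}: π^{-1}(V) = ∅ ∈ τ ✓.
  V = {[x53=x55]}: π^{-1}(V) = {x53, x55} ∉ τ ✗.
  V = {[x54]}: π^{-1}(V) = {x54} ∈ τ ✓.
  V = {[x53=x55], [x54]}: π^{-1}(V) = {x53, x54, x55} ∈ τ ✓.
Open sets in the quotient: τ_Q = {{}, {[x54]}, {[x53=x55], [x54]}} (3 elements).


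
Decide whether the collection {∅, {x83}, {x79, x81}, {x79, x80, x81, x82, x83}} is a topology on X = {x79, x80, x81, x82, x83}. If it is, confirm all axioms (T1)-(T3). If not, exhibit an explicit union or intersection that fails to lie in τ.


τ is NOT a topology on X.

Axiom (T1): ∅ ∈ τ? Yes; X ∈ τ? Yes.
Axiom (T2/T3): check pairwise unions and intersections of members of τ.
Counterexample for (T2): {x83} ∪ {x79, x81} = {x79, x81, x83} ∉ τ. Therefore τ is NOT a topology.


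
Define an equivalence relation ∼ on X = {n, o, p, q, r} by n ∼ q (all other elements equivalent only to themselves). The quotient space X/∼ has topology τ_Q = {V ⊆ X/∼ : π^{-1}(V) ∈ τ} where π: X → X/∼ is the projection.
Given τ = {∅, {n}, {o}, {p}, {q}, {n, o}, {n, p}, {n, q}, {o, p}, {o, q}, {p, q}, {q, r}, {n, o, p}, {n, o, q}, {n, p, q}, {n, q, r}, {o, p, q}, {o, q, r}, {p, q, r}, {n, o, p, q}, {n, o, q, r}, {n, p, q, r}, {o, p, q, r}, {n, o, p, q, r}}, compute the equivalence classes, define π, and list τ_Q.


X/∼ = {[n=q], [o], [p], [r]}; |τ_Q| = 12.

Equivalence classes: [n=q], [o], [p], [r].
Quotient map π: X → X/∼ sends n ↦ [n=q], o ↦ [o], p ↦ [p], q ↦ [n=q], r ↦ [r].
For each subset V ⊆ X/∼, compute π^{-1}(V) ⊆ X and check whether π^{-1}(V) ∈ τ. V is open in τ_Q iff π^{-1}(V) ∈ τ.
  V = {}: π^{-1}(V) = ∅ ∈ τ ✓.
  V = {[n=q]}: π^{-1}(V) = {n, q} ∈ τ ✓.
  V = {[o]}: π^{-1}(V) = {o} ∈ τ ✓.
  V = {[n=q], [o]}: π^{-1}(V) = {n, o, q} ∈ τ ✓.
  V = {[p]}: π^{-1}(V) = {p} ∈ τ ✓.
  V = {[n=q], [p]}: π^{-1}(V) = {n, p, q} ∈ τ ✓.
  V = {[o], [p]}: π^{-1}(V) = {o, p} ∈ τ ✓.
  V = {[n=q], [o], [p]}: π^{-1}(V) = {n, o, p, q} ∈ τ ✓.
  V = {[r]}: π^{-1}(V) = {r} ∉ τ ✗.
  V = {[n=q], [r]}: π^{-1}(V) = {n, q, r} ∈ τ ✓.
  V = {[o], [r]}: π^{-1}(V) = {o, r} ∉ τ ✗.
  V = {[n=q], [o], [r]}: π^{-1}(V) = {n, o, q, r} ∈ τ ✓.
  V = {[p], [r]}: π^{-1}(V) = {p, r} ∉ τ ✗.
  V = {[n=q], [p], [r]}: π^{-1}(V) = {n, p, q, r} ∈ τ ✓.
  V = {[o], [p], [r]}: π^{-1}(V) = {o, p, r} ∉ τ ✗.
  V = {[n=q], [o], [p], [r]}: π^{-1}(V) = {n, o, p, q, r} ∈ τ ✓.
Open sets in the quotient: τ_Q = {{}, {[n=q]}, {[o]}, {[n=q], [o]}, {[p]}, {[n=q], [p]}, {[o], [p]}, {[n=q], [o], [p]}, {[n=q], [r]}, {[n=q], [o], [r]}, {[n=q], [p], [r]}, {[n=q], [o], [p], [r]}} (12 elements).


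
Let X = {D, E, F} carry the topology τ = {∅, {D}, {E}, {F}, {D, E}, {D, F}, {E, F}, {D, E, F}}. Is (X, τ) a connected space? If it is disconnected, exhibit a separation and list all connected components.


(X, τ) is disconnected; components = [{D}, {E}, {F}].

Find clopen sets (U ∈ τ with X ∖ U ∈ τ):
  U = ∅, X ∖ U = {D, E, F} — both open, so U is clopen.
  U = {D}, X ∖ U = {E, F} — both open, so U is clopen.
  U = {E}, X ∖ U = {D, F} — both open, so U is clopen.
  U = {F}, X ∖ U = {D, E} — both open, so U is clopen.
  U = {D, E}, X ∖ U = {F} — both open, so U is clopen.
  U = {D, F}, X ∖ U = {E} — both open, so U is clopen.
  U = {E, F}, X ∖ U = {D} — both open, so U is clopen.
  U = {D, E, F}, X ∖ U = ∅ — both open, so U is clopen.
Nontrivial clopen(s) exist: e.g. {F}. So (X, τ) is disconnected.
Compute connected components by grouping points that agree on all clopens:
  component: {D}
  component: {E}
  component: {F}


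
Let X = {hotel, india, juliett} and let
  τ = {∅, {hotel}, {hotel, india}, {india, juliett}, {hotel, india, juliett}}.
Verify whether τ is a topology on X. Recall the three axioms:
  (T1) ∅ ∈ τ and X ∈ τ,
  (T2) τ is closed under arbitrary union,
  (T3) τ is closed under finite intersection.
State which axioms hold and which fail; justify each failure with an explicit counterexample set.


τ is NOT a topology on X.

Axiom (T1): ∅ ∈ τ? Yes; X ∈ τ? Yes.
Axiom (T2/T3): check pairwise unions and intersections of members of τ.
Counterexample for (T3): {hotel, india} ∩ {india, juliett} = {india} ∉ τ. Therefore τ is NOT a topology.


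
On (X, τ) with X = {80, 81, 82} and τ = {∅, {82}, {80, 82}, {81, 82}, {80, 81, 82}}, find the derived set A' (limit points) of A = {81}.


A' = ∅

For each x ∈ X, list the open sets U ∈ τ with x ∈ U, then check whether U ∩ (A ∖ {x}) ≠ ∅ for every such U.
  x = 80: open {80, 82} ∋ x has {80, 82} ∩ (A ∖ {80}) = ∅, so x is NOT a limit point.
  x = 81: open {81, 82} ∋ x has {81, 82} ∩ (A ∖ {81}) = ∅, so x is NOT a limit point.
  x = 82: open {82} ∋ x has {82} ∩ (A ∖ {82}) = ∅, so x is NOT a limit point.
Collecting: A' = ∅.


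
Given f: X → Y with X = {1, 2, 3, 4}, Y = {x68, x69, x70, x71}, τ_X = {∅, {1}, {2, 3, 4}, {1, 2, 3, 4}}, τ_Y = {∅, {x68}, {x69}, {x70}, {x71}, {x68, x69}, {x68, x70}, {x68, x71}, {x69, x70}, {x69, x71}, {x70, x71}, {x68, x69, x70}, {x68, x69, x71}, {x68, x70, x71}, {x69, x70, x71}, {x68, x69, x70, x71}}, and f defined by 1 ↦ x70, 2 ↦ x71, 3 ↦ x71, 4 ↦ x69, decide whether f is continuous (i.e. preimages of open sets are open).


f is NOT continuous.

Compute f^{-1}(U) for each U ∈ τ_Y:
  U = ∅: f^{-1}(U) = ∅ ∈ τ_X ✓.
  U = {x68}: f^{-1}(U) = ∅ ∈ τ_X ✓.
  U = {x69}: f^{-1}(U) = {4} ∉ τ_X ✗.
  U = {x70}: f^{-1}(U) = {1} ∈ τ_X ✓.
  U = {x71}: f^{-1}(U) = {2, 3} ∉ τ_X ✗.
  U = {x68, x69}: f^{-1}(U) = {4} ∉ τ_X ✗.
  U = {x68, x70}: f^{-1}(U) = {1} ∈ τ_X ✓.
  U = {x68, x71}: f^{-1}(U) = {2, 3} ∉ τ_X ✗.
  U = {x69, x70}: f^{-1}(U) = {1, 4} ∉ τ_X ✗.
  U = {x69, x71}: f^{-1}(U) = {2, 3, 4} ∈ τ_X ✓.
  U = {x70, x71}: f^{-1}(U) = {1, 2, 3} ∉ τ_X ✗.
  U = {x68, x69, x70}: f^{-1}(U) = {1, 4} ∉ τ_X ✗.
  U = {x68, x69, x71}: f^{-1}(U) = {2, 3, 4} ∈ τ_X ✓.
  U = {x68, x70, x71}: f^{-1}(U) = {1, 2, 3} ∉ τ_X ✗.
  U = {x69, x70, x71}: f^{-1}(U) = {1, 2, 3, 4} ∈ τ_X ✓.
  U = {x68, x69, x70, x71}: f^{-1}(U) = {1, 2, 3, 4} ∈ τ_X ✓.
Found U = {x69} with f^{-1}(U) = {4} not in τ_X. Therefore f is NOT continuous.
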